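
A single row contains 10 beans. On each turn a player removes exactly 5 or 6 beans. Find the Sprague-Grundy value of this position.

Compute g(0), g(1), … for moves {5, 6}:
g(0) = mex{} = 0
g(1) = mex{} = 0
g(2) = mex{} = 0
g(3) = mex{} = 0
g(4) = mex{} = 0
g(5) = mex{0} = 1
g(6) = mex{0} = 1
g(7) = mex{0} = 1
g(8) = mex{0} = 1
g(9) = mex{0} = 1
g(10) = mex{0,1} = 2
So g(10) = 2.

2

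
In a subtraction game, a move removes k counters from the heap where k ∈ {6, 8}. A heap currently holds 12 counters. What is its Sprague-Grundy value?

2

Compute g(0), g(1), … for moves {6, 8}:
k:     0  1  2  3  4  5  6  7  8  9 10 11 12
g(k):  0  0  0  0  0  0  1  1  1  1  1  1  2
So g(12) = 2.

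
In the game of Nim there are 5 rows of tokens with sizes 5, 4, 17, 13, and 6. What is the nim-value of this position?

Nim-sum: 5 ^ 4 ^ 17 ^ 13 ^ 6 = 27.

27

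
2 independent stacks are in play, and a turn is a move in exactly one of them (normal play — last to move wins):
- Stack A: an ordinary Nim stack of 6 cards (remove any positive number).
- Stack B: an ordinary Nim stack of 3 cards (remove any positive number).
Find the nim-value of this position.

Stack A is a plain Nim stack of size 6, so its Grundy value is 6.
Stack B is a plain Nim stack of size 3, so its Grundy value is 3.
By the Sprague-Grundy theorem, the Grundy value of a sum of independent games is the XOR of the component values.
Combined value = 6 XOR 3 = 5.

5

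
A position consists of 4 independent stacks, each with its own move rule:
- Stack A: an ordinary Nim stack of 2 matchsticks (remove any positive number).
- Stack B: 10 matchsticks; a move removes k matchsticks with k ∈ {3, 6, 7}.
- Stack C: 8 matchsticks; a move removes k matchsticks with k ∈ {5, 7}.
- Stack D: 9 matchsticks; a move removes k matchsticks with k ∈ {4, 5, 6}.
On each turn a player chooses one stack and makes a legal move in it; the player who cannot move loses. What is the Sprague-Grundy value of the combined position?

1

Stack A is a plain Nim stack of size 2, so its Grundy value is 2.
Grundy values for stack B (subtraction set {3, 6, 7}):
g(0) = mex{} = 0
g(1) = mex{} = 0
g(2) = mex{} = 0
g(3) = mex{0} = 1
g(4) = mex{0} = 1
g(5) = mex{0} = 1
g(6) = mex{0,1} = 2
g(7) = mex{0,1} = 2
g(8) = mex{0,1} = 2
g(9) = mex{0,1,2} = 3
g(10) = mex{1,2} = 0
So g(10) = 0.
For stack C, compute g(0), g(1), … with moves {5, 7}:
k:     0  1  2  3  4  5  6  7  8
g(k):  0  0  0  0  0  1  1  1  1
So g(8) = 1.
Build the Grundy sequence for stack D with g(k) = mex{g(k−s) : s ∈ {4, 5, 6}, s ≤ k}:
g(0) = mex{} = 0
g(1) = mex{} = 0
g(2) = mex{} = 0
g(3) = mex{} = 0
g(4) = mex{0} = 1
g(5) = mex{0} = 1
g(6) = mex{0} = 1
g(7) = mex{0} = 1
g(8) = mex{0,1} = 2
g(9) = mex{0,1} = 2
So g(9) = 2.
By the Sprague-Grundy theorem, the Grundy value of a sum of independent games is the XOR of the component values.
Combined value = 2 ⊕ 0 ⊕ 1 ⊕ 2 = 1.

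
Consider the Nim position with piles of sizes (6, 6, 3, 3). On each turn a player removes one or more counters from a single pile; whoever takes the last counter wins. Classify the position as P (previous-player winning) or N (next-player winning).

P-position

Nim-sum: 6 ^ 6 ^ 3 ^ 3 = 0.
The nim-sum is 0, so this is a P-position: the player to move is in a losing position under optimal play.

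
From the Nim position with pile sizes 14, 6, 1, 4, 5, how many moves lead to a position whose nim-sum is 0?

Write each in binary and XOR column by column:
  1110  (14)
  0110  (6)
  0001  (1)
  0100  (4)
  0101  (5)
  ----
  1000  (8)
The overall nim-sum is X = 8. A pile of size p has a winning move iff p XOR X < p (reduce it to p XOR X).
  14: 14 XOR 8 = 6 < 14 — winning move (to 6).
  6: 6 XOR 8 = 14 ≥ 6 — no move.
  1: 1 XOR 8 = 9 ≥ 1 — no move.
  4: 4 XOR 8 = 12 ≥ 4 — no move.
  5: 5 XOR 8 = 13 ≥ 5 — no move.
That gives 1 winning move.

1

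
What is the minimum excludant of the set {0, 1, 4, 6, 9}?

The values 0, 1 are all present; 2 is the first non-negative integer missing from the set.

2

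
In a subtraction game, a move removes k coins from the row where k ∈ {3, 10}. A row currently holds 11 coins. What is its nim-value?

1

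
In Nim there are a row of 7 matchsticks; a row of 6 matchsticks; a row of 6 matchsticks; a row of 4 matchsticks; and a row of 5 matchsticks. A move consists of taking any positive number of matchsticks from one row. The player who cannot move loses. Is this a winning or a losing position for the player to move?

Winning position

Bitwise XOR of the heap sizes:
  111  (7)
  110  (6)
  110  (6)
  100  (4)
  101  (5)
  ---
  110  (6)
The nim-sum is 6 ≠ 0, so this is an N-position: the player to move can win.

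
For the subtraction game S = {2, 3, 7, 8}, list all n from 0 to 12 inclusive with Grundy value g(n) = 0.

0, 1, 5, 6, 10, 11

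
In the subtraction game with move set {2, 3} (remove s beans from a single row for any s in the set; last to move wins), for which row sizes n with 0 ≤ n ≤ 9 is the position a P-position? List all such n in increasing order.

0, 1, 5, 6

Compute g(0), g(1), … for moves {2, 3}:
k:     0  1  2  3  4  5  6  7  8  9
g(k):  0  0  1  1  2  0  0  1  1  2
The P-positions (g = 0) in 0..9 are 0, 1, 5, 6.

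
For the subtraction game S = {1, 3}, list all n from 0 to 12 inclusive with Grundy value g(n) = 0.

Compute g(0), g(1), … for moves {1, 3}:
k:     0  1  2  3  4  5  6  7  8  9 10 11 12
g(k):  0  1  0  1  0  1  0  1  0  1  0  1  0
The P-positions (g = 0) in 0..12 are 0, 2, 4, 6, 8, 10, 12.

0, 2, 4, 6, 8, 10, 12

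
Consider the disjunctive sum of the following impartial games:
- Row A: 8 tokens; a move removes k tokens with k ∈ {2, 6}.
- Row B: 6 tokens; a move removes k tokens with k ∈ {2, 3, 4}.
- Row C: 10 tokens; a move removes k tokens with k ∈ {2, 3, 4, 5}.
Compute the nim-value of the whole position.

For row A, compute g(0), g(1), … with moves {2, 6}:
g(0) = mex{} = 0
g(1) = mex{} = 0
g(2) = mex{0} = 1
g(3) = mex{0} = 1
g(4) = mex{1} = 0
g(5) = mex{1} = 0
g(6) = mex{0} = 1
g(7) = mex{0} = 1
g(8) = mex{1} = 0
So g(8) = 0.
Grundy values for row B (subtraction set {2, 3, 4}):
k:     0  1  2  3  4  5  6
g(k):  0  0  1  1  2  2  0
So g(6) = 0.
Build the Grundy sequence for row C with g(k) = mex{g(k−s) : s ∈ {2, 3, 4, 5}, s ≤ k}:
g(0) = mex{} = 0
g(1) = mex{} = 0
g(2) = mex{0} = 1
g(3) = mex{0} = 1
g(4) = mex{0,1} = 2
g(5) = mex{0,1} = 2
g(6) = mex{0,1,2} = 3
g(7) = mex{1,2} = 0
g(8) = mex{1,2,3} = 0
g(9) = mex{0,2,3} = 1
g(10) = mex{0,2,3} = 1
So g(10) = 1.
The value of a disjunctive sum is the nim-sum of the parts.
Combined value = 0 ⊕ 0 ⊕ 1 = 1.

1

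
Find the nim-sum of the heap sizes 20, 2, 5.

19

Nim-sum: 20 ^ 2 ^ 5 = 19.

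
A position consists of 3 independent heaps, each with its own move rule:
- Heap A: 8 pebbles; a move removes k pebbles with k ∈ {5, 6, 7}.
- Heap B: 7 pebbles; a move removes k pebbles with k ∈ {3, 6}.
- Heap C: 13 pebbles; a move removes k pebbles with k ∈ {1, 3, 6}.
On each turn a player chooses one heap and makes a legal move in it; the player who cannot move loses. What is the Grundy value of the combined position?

3

Grundy values for heap A (subtraction set {5, 6, 7}):
g(0) = mex{} = 0
g(1) = mex{} = 0
g(2) = mex{} = 0
g(3) = mex{} = 0
g(4) = mex{} = 0
g(5) = mex{0} = 1
g(6) = mex{0} = 1
g(7) = mex{0} = 1
g(8) = mex{0} = 1
So g(8) = 1.
Grundy values for heap B (subtraction set {3, 6}):
g(0) = mex{} = 0
g(1) = mex{} = 0
g(2) = mex{} = 0
g(3) = mex{0} = 1
g(4) = mex{0} = 1
g(5) = mex{0} = 1
g(6) = mex{0,1} = 2
g(7) = mex{0,1} = 2
So g(7) = 2.
Build the Grundy sequence for heap C with g(k) = mex{g(k−s) : s ∈ {1, 3, 6}, s ≤ k}:
k:     0  1  2  3  4  5  6  7  8  9 10 11 12 13
g(k):  0  1  0  1  0  1  2  3  2  0  1  0  1  0
So g(13) = 0.
By the Sprague-Grundy theorem, the Grundy value of a sum of independent games is the XOR of the component values.
Combined value = 1 XOR 2 XOR 0 = 3.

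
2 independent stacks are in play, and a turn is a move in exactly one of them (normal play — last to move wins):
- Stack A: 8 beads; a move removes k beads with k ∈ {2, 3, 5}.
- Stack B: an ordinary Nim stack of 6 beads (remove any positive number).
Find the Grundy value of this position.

6

Build the Grundy sequence for stack A with g(k) = mex{g(k−s) : s ∈ {2, 3, 5}, s ≤ k}:
k:     0  1  2  3  4  5  6  7  8
g(k):  0  0  1  1  2  2  3  0  0
So g(8) = 0.
Stack B is a plain Nim stack of size 6, so its Grundy value is 6.
The value of a disjunctive sum is the nim-sum of the parts.
Combined value = 0 ⊕ 6 = 6.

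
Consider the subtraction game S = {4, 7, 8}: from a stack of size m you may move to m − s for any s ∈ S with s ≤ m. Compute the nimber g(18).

1

Compute g(0), g(1), … for moves {4, 7, 8}:
k:     0  1  2  3  4  5  6  7  8  9 10 11 12 13 14 15 16 17 18
g(k):  0  0  0  0  1  1  1  1  2  2  2  2  0  0  0  0  1  1  1
So g(18) = 1.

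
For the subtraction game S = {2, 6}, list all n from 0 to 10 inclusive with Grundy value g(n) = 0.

0, 1, 4, 5, 8, 9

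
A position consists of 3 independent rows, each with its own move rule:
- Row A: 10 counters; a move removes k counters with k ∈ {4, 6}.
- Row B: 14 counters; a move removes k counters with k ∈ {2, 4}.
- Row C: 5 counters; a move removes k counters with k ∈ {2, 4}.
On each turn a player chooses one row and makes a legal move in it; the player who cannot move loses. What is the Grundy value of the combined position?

Build the Grundy sequence for row A with g(k) = mex{g(k−s) : s ∈ {4, 6}, s ≤ k}:
k:     0  1  2  3  4  5  6  7  8  9 10
g(k):  0  0  0  0  1  1  1  1  2  2  0
So g(10) = 0.
For row B, compute g(0), g(1), … with moves {2, 4}:
g(0) = mex{} = 0
g(1) = mex{} = 0
g(2) = mex{0} = 1
g(3) = mex{0} = 1
g(4) = mex{0,1} = 2
g(5) = mex{0,1} = 2
g(6) = mex{1,2} = 0
g(7) = mex{1,2} = 0
g(8) = mex{0,2} = 1
g(9) = mex{0,2} = 1
g(10) = mex{0,1} = 2
g(11) = mex{0,1} = 2
g(12) = mex{1,2} = 0
g(13) = mex{1,2} = 0
g(14) = mex{0,2} = 1
So g(14) = 1.
Grundy values for row C (subtraction set {2, 4}):
g(0) = mex{} = 0
g(1) = mex{} = 0
g(2) = mex{0} = 1
g(3) = mex{0} = 1
g(4) = mex{0,1} = 2
g(5) = mex{0,1} = 2
So g(5) = 2.
The value of a disjunctive sum is the nim-sum of the parts.
Combined value = 0 XOR 1 XOR 2 = 3.

3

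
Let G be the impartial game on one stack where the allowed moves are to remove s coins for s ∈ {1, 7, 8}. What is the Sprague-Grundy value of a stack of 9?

3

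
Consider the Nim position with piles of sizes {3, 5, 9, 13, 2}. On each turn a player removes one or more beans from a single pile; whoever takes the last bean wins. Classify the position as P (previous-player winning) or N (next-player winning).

P-position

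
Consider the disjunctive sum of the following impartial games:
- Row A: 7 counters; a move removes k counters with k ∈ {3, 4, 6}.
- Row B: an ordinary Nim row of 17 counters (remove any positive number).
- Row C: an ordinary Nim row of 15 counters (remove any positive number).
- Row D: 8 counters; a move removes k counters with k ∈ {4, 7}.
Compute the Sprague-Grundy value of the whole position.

Build the Grundy sequence for row A with g(k) = mex{g(k−s) : s ∈ {3, 4, 6}, s ≤ k}:
g(0) = mex{} = 0
g(1) = mex{} = 0
g(2) = mex{} = 0
g(3) = mex{0} = 1
g(4) = mex{0} = 1
g(5) = mex{0} = 1
g(6) = mex{0,1} = 2
g(7) = mex{0,1} = 2
So g(7) = 2.
Row B is a plain Nim row of size 17, so its Grundy value is 17.
Row C is a plain Nim row of size 15, so its Grundy value is 15.
For row D, compute g(0), g(1), … with moves {4, 7}:
g(0) = mex{} = 0
g(1) = mex{} = 0
g(2) = mex{} = 0
g(3) = mex{} = 0
g(4) = mex{0} = 1
g(5) = mex{0} = 1
g(6) = mex{0} = 1
g(7) = mex{0} = 1
g(8) = mex{0,1} = 2
So g(8) = 2.
The value of a disjunctive sum is the nim-sum of the parts.
Combined value = 2 ⊕ 17 ⊕ 15 ⊕ 2 = 30.

30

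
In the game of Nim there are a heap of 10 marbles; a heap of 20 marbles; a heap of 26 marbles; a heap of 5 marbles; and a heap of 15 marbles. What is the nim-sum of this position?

In binary:
  01010  (10)
  10100  (20)
  11010  (26)
  00101  (5)
  01111  (15)
  -----
  01110  (14)

14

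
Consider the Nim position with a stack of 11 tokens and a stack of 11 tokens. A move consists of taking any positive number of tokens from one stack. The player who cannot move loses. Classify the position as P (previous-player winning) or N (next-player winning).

P-position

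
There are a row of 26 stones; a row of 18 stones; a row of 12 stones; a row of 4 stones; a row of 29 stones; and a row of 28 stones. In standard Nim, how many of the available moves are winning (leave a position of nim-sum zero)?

1

Nim-sum: 26 ⊕ 18 ⊕ 12 ⊕ 4 ⊕ 29 ⊕ 28 = 1.
The overall nim-sum is X = 1. A row of size p has a winning move iff p XOR X < p (reduce it to p XOR X).
  26: 26 XOR 1 = 27 ≥ 26 — no move.
  18: 18 XOR 1 = 19 ≥ 18 — no move.
  12: 12 XOR 1 = 13 ≥ 12 — no move.
  4: 4 XOR 1 = 5 ≥ 4 — no move.
  29: 29 XOR 1 = 28 < 29 — winning move (to 28).
  28: 28 XOR 1 = 29 ≥ 28 — no move.
That gives 1 winning move.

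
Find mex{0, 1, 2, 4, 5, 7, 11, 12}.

The values 0, 1, 2 are all present; 3 is the first non-negative integer missing from the set.

3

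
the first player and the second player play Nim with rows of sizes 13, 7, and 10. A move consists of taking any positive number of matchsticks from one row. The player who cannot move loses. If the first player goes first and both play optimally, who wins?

the second player wins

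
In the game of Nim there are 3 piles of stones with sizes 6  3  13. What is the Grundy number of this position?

8

Nim-sum: 6 XOR 3 XOR 13 = 8.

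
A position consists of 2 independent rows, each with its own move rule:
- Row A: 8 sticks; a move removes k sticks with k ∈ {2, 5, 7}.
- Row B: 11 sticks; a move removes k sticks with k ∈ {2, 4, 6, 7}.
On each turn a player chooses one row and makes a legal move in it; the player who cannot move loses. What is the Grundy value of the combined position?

For row A, compute g(0), g(1), … with moves {2, 5, 7}:
k:     0  1  2  3  4  5  6  7  8
g(k):  0  0  1  1  0  2  1  3  2
So g(8) = 2.
Build the Grundy sequence for row B with g(k) = mex{g(k−s) : s ∈ {2, 4, 6, 7}, s ≤ k}:
g(0) = mex{} = 0
g(1) = mex{} = 0
g(2) = mex{0} = 1
g(3) = mex{0} = 1
g(4) = mex{0,1} = 2
g(5) = mex{0,1} = 2
g(6) = mex{0,1,2} = 3
g(7) = mex{0,1,2} = 3
g(8) = mex{0,1,2,3} = 4
g(9) = mex{1,2,3} = 0
g(10) = mex{1,2,3,4} = 0
g(11) = mex{0,2,3} = 1
So g(11) = 1.
The value of a disjunctive sum is the nim-sum of the parts.
Combined value = 2 ⊕ 1 = 3.

3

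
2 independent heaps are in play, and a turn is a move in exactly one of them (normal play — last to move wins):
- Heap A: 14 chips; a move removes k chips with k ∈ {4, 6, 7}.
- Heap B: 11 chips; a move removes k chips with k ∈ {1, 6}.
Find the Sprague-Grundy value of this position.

For heap A, compute g(0), g(1), … with moves {4, 6, 7}:
g(0) = mex{} = 0
g(1) = mex{} = 0
g(2) = mex{} = 0
g(3) = mex{} = 0
g(4) = mex{0} = 1
g(5) = mex{0} = 1
g(6) = mex{0} = 1
g(7) = mex{0} = 1
g(8) = mex{0,1} = 2
g(9) = mex{0,1} = 2
g(10) = mex{0,1} = 2
g(11) = mex{1} = 0
g(12) = mex{1,2} = 0
g(13) = mex{1,2} = 0
g(14) = mex{1,2} = 0
So g(14) = 0.
Grundy values for heap B (subtraction set {1, 6}):
g(0) = mex{} = 0
g(1) = mex{0} = 1
g(2) = mex{1} = 0
g(3) = mex{0} = 1
g(4) = mex{1} = 0
g(5) = mex{0} = 1
g(6) = mex{0,1} = 2
g(7) = mex{1,2} = 0
g(8) = mex{0} = 1
g(9) = mex{1} = 0
g(10) = mex{0} = 1
g(11) = mex{1} = 0
So g(11) = 0.
By the Sprague-Grundy theorem, the Grundy value of a sum of independent games is the XOR of the component values.
Combined value = 0 ⊕ 0 = 0.

0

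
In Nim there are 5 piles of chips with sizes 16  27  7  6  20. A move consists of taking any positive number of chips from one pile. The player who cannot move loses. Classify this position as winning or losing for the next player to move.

Compute the nim-sum pairwise:
16 XOR 27 = 11
11 XOR 7 = 12
12 XOR 6 = 10
10 XOR 20 = 30
The nim-sum is 30 ≠ 0, so this is an N-position: the player to move can win.

Winning position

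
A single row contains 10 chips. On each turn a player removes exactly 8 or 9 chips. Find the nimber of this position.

1

Build the Grundy sequence with g(k) = mex{g(k−s) : s ∈ {8, 9}, s ≤ k}:
k:     0  1  2  3  4  5  6  7  8  9 10
g(k):  0  0  0  0  0  0  0  0  1  1  1
So g(10) = 1.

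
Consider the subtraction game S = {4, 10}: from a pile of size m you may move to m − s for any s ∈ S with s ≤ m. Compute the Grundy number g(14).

Build the Grundy sequence with g(k) = mex{g(k−s) : s ∈ {4, 10}, s ≤ k}:
g(0) = mex{} = 0
g(1) = mex{} = 0
g(2) = mex{} = 0
g(3) = mex{} = 0
g(4) = mex{0} = 1
g(5) = mex{0} = 1
g(6) = mex{0} = 1
g(7) = mex{0} = 1
g(8) = mex{1} = 0
g(9) = mex{1} = 0
g(10) = mex{0,1} = 2
g(11) = mex{0,1} = 2
g(12) = mex{0} = 1
g(13) = mex{0} = 1
g(14) = mex{1,2} = 0
So g(14) = 0.

0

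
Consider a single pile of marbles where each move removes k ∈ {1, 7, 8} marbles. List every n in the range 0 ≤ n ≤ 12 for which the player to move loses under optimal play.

0, 2, 4, 6

Grundy values for subtraction set {1, 7, 8}:
k:     0  1  2  3  4  5  6  7  8  9 10 11 12
g(k):  0  1  0  1  0  1  0  1  2  3  2  3  2
The P-positions (g = 0) in 0..12 are 0, 2, 4, 6.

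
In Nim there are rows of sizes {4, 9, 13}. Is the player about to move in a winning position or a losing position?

Nim-sum: 4 XOR 9 XOR 13 = 0.
The nim-sum is 0, so this is a P-position: the player to move is in a losing position under optimal play.

Losing position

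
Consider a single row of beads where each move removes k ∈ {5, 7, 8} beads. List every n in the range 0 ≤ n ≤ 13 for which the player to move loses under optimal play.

Build the Grundy sequence with g(k) = mex{g(k−s) : s ∈ {5, 7, 8}, s ≤ k}:
k:     0  1  2  3  4  5  6  7  8  9 10 11 12 13
g(k):  0  0  0  0  0  1  1  1  1  1  2  2  2  0
The P-positions (g = 0) in 0..13 are 0, 1, 2, 3, 4, 13.

0, 1, 2, 3, 4, 13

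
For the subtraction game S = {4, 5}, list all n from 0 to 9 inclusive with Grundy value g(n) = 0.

0, 1, 2, 3, 9

Grundy values for subtraction set {4, 5}:
g(0) = mex{} = 0
g(1) = mex{} = 0
g(2) = mex{} = 0
g(3) = mex{} = 0
g(4) = mex{0} = 1
g(5) = mex{0} = 1
g(6) = mex{0} = 1
g(7) = mex{0} = 1
g(8) = mex{0,1} = 2
g(9) = mex{1} = 0
The P-positions (g = 0) in 0..9 are 0, 1, 2, 3, 9.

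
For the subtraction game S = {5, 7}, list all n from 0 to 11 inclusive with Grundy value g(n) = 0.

Build the Grundy sequence with g(k) = mex{g(k−s) : s ∈ {5, 7}, s ≤ k}:
g(0) = mex{} = 0
g(1) = mex{} = 0
g(2) = mex{} = 0
g(3) = mex{} = 0
g(4) = mex{} = 0
g(5) = mex{0} = 1
g(6) = mex{0} = 1
g(7) = mex{0} = 1
g(8) = mex{0} = 1
g(9) = mex{0} = 1
g(10) = mex{0,1} = 2
g(11) = mex{0,1} = 2
The P-positions (g = 0) in 0..11 are 0, 1, 2, 3, 4.

0, 1, 2, 3, 4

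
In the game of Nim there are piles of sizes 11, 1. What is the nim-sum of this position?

10

Nim-sum: 11 ⊕ 1 = 10.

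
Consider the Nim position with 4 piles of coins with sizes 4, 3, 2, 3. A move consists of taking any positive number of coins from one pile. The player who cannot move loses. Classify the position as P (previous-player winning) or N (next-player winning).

N-position

Nim-sum: 4 ^ 3 ^ 2 ^ 3 = 6.
The nim-sum is 6 ≠ 0, so this is an N-position: the player to move can win.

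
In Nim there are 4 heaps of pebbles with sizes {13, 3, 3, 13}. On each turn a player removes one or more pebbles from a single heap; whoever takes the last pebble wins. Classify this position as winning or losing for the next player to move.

Losing position

Nim-sum: 13 XOR 3 XOR 3 XOR 13 = 0.
The nim-sum is 0, so this is a P-position: the player to move is in a losing position under optimal play.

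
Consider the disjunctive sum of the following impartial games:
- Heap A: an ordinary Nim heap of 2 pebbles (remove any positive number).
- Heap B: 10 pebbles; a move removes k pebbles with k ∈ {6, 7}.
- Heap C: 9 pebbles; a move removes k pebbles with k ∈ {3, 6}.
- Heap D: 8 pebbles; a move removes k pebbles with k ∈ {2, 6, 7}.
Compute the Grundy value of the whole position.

1

Heap A is a plain Nim heap of size 2, so its Grundy value is 2.
For heap B, compute g(0), g(1), … with moves {6, 7}:
k:     0  1  2  3  4  5  6  7  8  9 10
g(k):  0  0  0  0  0  0  1  1  1  1  1
So g(10) = 1.
Build the Grundy sequence for heap C with g(k) = mex{g(k−s) : s ∈ {3, 6}, s ≤ k}:
g(0) = mex{} = 0
g(1) = mex{} = 0
g(2) = mex{} = 0
g(3) = mex{0} = 1
g(4) = mex{0} = 1
g(5) = mex{0} = 1
g(6) = mex{0,1} = 2
g(7) = mex{0,1} = 2
g(8) = mex{0,1} = 2
g(9) = mex{1,2} = 0
So g(9) = 0.
Build the Grundy sequence for heap D with g(k) = mex{g(k−s) : s ∈ {2, 6, 7}, s ≤ k}:
k:     0  1  2  3  4  5  6  7  8
g(k):  0  0  1  1  0  0  1  1  2
So g(8) = 2.
The value of a disjunctive sum is the nim-sum of the parts.
Combined value = 2 ⊕ 1 ⊕ 0 ⊕ 2 = 1.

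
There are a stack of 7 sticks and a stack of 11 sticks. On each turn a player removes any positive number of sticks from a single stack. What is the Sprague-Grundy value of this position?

12

Bitwise XOR of the heap sizes:
  0111  (7)
  1011  (11)
  ----
  1100  (12)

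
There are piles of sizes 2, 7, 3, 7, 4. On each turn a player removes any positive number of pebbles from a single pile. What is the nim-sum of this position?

5

Nim-sum: 2 XOR 7 XOR 3 XOR 7 XOR 4 = 5.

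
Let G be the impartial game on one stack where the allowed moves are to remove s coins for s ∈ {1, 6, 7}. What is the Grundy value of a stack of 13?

Grundy values for subtraction set {1, 6, 7}:
g(0) = mex{} = 0
g(1) = mex{0} = 1
g(2) = mex{1} = 0
g(3) = mex{0} = 1
g(4) = mex{1} = 0
g(5) = mex{0} = 1
g(6) = mex{0,1} = 2
g(7) = mex{0,1,2} = 3
g(8) = mex{0,1,3} = 2
g(9) = mex{0,1,2} = 3
g(10) = mex{0,1,3} = 2
g(11) = mex{0,1,2} = 3
g(12) = mex{1,2,3} = 0
g(13) = mex{0,2,3} = 1
So g(13) = 1.

1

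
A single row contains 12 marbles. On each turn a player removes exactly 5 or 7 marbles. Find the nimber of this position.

0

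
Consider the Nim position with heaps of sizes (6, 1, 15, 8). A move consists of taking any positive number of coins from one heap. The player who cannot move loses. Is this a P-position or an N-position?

Nim-sum: 6 XOR 1 XOR 15 XOR 8 = 0.
The nim-sum is 0, so this is a P-position: the player to move is in a losing position under optimal play.

P-position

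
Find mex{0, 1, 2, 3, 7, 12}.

The values 0, 1, 2, 3 are all present; 4 is the first non-negative integer missing from the set.

4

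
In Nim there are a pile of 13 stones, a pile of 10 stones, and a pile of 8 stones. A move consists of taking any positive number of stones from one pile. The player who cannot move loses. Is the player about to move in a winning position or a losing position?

Compute the nim-sum pairwise:
13 ^ 10 = 7
7 ^ 8 = 15
The nim-sum is 15 ≠ 0, so this is an N-position: the player to move can win.

Winning position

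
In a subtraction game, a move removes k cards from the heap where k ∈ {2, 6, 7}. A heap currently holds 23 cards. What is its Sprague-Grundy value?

3

Compute g(0), g(1), … for moves {2, 6, 7}:
k:     0  1  2  3  4  5  6  7  8  9 10 11 12 13 14 15 16 17 18 19 20 21 22 23
g(k):  0  0  1  1  0  0  1  1  2  0  3  1  2  0  0  1  1  0  0  1  1  2  0  3
So g(23) = 3.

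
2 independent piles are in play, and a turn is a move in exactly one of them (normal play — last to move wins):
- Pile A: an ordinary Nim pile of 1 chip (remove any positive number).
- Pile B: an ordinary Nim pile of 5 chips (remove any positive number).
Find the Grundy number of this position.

Pile A is a plain Nim pile of size 1, so its Grundy value is 1.
Pile B is a plain Nim pile of size 5, so its Grundy value is 5.
The value of a disjunctive sum is the nim-sum of the parts.
Combined value = 1 XOR 5 = 4.

4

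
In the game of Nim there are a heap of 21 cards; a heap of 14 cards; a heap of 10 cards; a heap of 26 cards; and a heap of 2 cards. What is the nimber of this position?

Compute the nim-sum pairwise:
21 ^ 14 = 27
27 ^ 10 = 17
17 ^ 26 = 11
11 ^ 2 = 9

9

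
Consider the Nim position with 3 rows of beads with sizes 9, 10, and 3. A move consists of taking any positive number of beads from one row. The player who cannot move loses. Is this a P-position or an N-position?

P-position

Compute the nim-sum pairwise:
9 ⊕ 10 = 3
3 ⊕ 3 = 0
The nim-sum is 0, so this is a P-position: the player to move is in a losing position under optimal play.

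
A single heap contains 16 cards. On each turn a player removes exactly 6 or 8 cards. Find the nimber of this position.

0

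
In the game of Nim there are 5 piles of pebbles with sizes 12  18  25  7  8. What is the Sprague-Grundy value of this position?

8

Compute the nim-sum pairwise:
12 ⊕ 18 = 30
30 ⊕ 25 = 7
7 ⊕ 7 = 0
0 ⊕ 8 = 8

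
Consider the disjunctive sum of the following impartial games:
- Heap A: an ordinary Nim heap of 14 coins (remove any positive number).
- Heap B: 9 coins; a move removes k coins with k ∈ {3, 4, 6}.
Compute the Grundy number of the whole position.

Heap A is a plain Nim heap of size 14, so its Grundy value is 14.
For heap B, compute g(0), g(1), … with moves {3, 4, 6}:
g(0) = mex{} = 0
g(1) = mex{} = 0
g(2) = mex{} = 0
g(3) = mex{0} = 1
g(4) = mex{0} = 1
g(5) = mex{0} = 1
g(6) = mex{0,1} = 2
g(7) = mex{0,1} = 2
g(8) = mex{0,1} = 2
g(9) = mex{1,2} = 0
So g(9) = 0.
The value of a disjunctive sum is the nim-sum of the parts.
Combined value = 14 XOR 0 = 14.

14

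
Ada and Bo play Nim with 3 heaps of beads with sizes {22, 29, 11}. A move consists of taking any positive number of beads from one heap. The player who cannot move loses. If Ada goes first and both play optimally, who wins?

Bo wins

Nim-sum: 22 ^ 29 ^ 11 = 0.
The nim-sum is 0, so this is a P-position: the player to move is in a losing position under optimal play; Ada is about to move from it and so loses — Bo wins.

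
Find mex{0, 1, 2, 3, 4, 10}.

The values 0, 1, 2, 3, 4 are all present; 5 is the first non-negative integer missing from the set.

5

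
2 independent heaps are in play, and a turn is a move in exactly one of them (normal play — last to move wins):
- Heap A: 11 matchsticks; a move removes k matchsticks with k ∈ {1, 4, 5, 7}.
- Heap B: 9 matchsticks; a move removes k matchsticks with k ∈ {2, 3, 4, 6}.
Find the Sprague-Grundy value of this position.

For heap A, compute g(0), g(1), … with moves {1, 4, 5, 7}:
g(0) = mex{} = 0
g(1) = mex{0} = 1
g(2) = mex{1} = 0
g(3) = mex{0} = 1
g(4) = mex{0,1} = 2
g(5) = mex{0,1,2} = 3
g(6) = mex{0,1,3} = 2
g(7) = mex{0,1,2} = 3
g(8) = mex{1,2,3} = 0
g(9) = mex{0,2,3} = 1
g(10) = mex{1,2,3} = 0
g(11) = mex{0,2,3} = 1
So g(11) = 1.
Build the Grundy sequence for heap B with g(k) = mex{g(k−s) : s ∈ {2, 3, 4, 6}, s ≤ k}:
g(0) = mex{} = 0
g(1) = mex{} = 0
g(2) = mex{0} = 1
g(3) = mex{0} = 1
g(4) = mex{0,1} = 2
g(5) = mex{0,1} = 2
g(6) = mex{0,1,2} = 3
g(7) = mex{0,1,2} = 3
g(8) = mex{1,2,3} = 0
g(9) = mex{1,2,3} = 0
So g(9) = 0.
By the Sprague-Grundy theorem, the Grundy value of a sum of independent games is the XOR of the component values.
Combined value = 1 XOR 0 = 1.

1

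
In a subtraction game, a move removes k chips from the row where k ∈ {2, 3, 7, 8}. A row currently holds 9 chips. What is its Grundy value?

2

Compute g(0), g(1), … for moves {2, 3, 7, 8}:
k:     0  1  2  3  4  5  6  7  8  9
g(k):  0  0  1  1  2  0  0  1  1  2
So g(9) = 2.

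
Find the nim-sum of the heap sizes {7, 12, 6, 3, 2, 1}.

13

Nim-sum: 7 ⊕ 12 ⊕ 6 ⊕ 3 ⊕ 2 ⊕ 1 = 13.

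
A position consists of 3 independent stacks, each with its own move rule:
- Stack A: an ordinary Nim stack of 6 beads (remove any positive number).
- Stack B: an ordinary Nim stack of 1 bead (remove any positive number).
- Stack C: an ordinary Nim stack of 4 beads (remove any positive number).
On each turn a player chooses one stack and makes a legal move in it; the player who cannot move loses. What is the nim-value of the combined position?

3

Stack A is a plain Nim stack of size 6, so its Grundy value is 6.
Stack B is a plain Nim stack of size 1, so its Grundy value is 1.
Stack C is a plain Nim stack of size 4, so its Grundy value is 4.
By the Sprague-Grundy theorem, the Grundy value of a sum of independent games is the XOR of the component values.
Combined value = 6 ⊕ 1 ⊕ 4 = 3.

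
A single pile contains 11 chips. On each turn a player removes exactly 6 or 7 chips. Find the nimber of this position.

Build the Grundy sequence with g(k) = mex{g(k−s) : s ∈ {6, 7}, s ≤ k}:
k:     0  1  2  3  4  5  6  7  8  9 10 11
g(k):  0  0  0  0  0  0  1  1  1  1  1  1
So g(11) = 1.

1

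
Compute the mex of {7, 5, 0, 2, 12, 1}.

3

The values 0, 1, 2 are all present; 3 is the first non-negative integer missing from the set.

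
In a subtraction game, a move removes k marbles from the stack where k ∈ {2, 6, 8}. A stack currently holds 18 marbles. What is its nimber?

0

Compute g(0), g(1), … for moves {2, 6, 8}:
k:     0  1  2  3  4  5  6  7  8  9 10 11 12 13 14 15 16 17 18
g(k):  0  0  1  1  0  0  1  1  2  2  3  3  2  2  0  0  1  1  0
So g(18) = 0.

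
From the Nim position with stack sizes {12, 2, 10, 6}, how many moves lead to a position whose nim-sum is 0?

Nim-sum: 12 ^ 2 ^ 10 ^ 6 = 2.
The overall nim-sum is X = 2. A stack of size p has a winning move iff p XOR X < p (reduce it to p XOR X).
  12: 12 XOR 2 = 14 ≥ 12 — no move.
  2: 2 XOR 2 = 0 < 2 — winning move (to 0).
  10: 10 XOR 2 = 8 < 10 — winning move (to 8).
  6: 6 XOR 2 = 4 < 6 — winning move (to 4).
That gives 3 winning moves.

3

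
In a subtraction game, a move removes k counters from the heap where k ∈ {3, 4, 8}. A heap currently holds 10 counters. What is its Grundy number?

Compute g(0), g(1), … for moves {3, 4, 8}:
k:     0  1  2  3  4  5  6  7  8  9 10
g(k):  0  0  0  1  1  1  2  0  2  3  1
So g(10) = 1.

1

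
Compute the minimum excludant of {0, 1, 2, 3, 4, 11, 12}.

The values 0, 1, 2, 3, 4 are all present; 5 is the first non-negative integer missing from the set.

5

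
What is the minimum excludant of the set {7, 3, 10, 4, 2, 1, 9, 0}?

The values 0, 1, 2, 3, 4 are all present; 5 is the first non-negative integer missing from the set.

5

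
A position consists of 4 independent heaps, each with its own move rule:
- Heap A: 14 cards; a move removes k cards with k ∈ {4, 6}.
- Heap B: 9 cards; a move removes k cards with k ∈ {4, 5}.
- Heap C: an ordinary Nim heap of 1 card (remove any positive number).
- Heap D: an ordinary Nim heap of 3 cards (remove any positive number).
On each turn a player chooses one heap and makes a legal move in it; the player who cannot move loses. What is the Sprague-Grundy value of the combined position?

For heap A, compute g(0), g(1), … with moves {4, 6}:
g(0) = mex{} = 0
g(1) = mex{} = 0
g(2) = mex{} = 0
g(3) = mex{} = 0
g(4) = mex{0} = 1
g(5) = mex{0} = 1
g(6) = mex{0} = 1
g(7) = mex{0} = 1
g(8) = mex{0,1} = 2
g(9) = mex{0,1} = 2
g(10) = mex{1} = 0
g(11) = mex{1} = 0
g(12) = mex{1,2} = 0
g(13) = mex{1,2} = 0
g(14) = mex{0,2} = 1
So g(14) = 1.
For heap B, compute g(0), g(1), … with moves {4, 5}:
g(0) = mex{} = 0
g(1) = mex{} = 0
g(2) = mex{} = 0
g(3) = mex{} = 0
g(4) = mex{0} = 1
g(5) = mex{0} = 1
g(6) = mex{0} = 1
g(7) = mex{0} = 1
g(8) = mex{0,1} = 2
g(9) = mex{1} = 0
So g(9) = 0.
Heap C is a plain Nim heap of size 1, so its Grundy value is 1.
Heap D is a plain Nim heap of size 3, so its Grundy value is 3.
The value of a disjunctive sum is the nim-sum of the parts.
Combined value = 1 XOR 0 XOR 1 XOR 3 = 3.

3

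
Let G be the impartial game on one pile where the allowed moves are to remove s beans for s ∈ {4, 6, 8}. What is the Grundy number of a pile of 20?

Grundy values for subtraction set {4, 6, 8}:
k:     0  1  2  3  4  5  6  7  8  9 10 11 12 13 14 15 16 17 18 19 20
g(k):  0  0  0  0  1  1  1  1  2  2  2  2  0  0  0  0  1  1  1  1  2
So g(20) = 2.

2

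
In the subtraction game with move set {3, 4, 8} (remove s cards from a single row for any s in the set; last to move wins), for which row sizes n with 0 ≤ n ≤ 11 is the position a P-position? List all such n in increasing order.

0, 1, 2, 7

Compute g(0), g(1), … for moves {3, 4, 8}:
g(0) = mex{} = 0
g(1) = mex{} = 0
g(2) = mex{} = 0
g(3) = mex{0} = 1
g(4) = mex{0} = 1
g(5) = mex{0} = 1
g(6) = mex{0,1} = 2
g(7) = mex{1} = 0
g(8) = mex{0,1} = 2
g(9) = mex{0,1,2} = 3
g(10) = mex{0,2} = 1
g(11) = mex{0,1,2} = 3
The P-positions (g = 0) in 0..11 are 0, 1, 2, 7.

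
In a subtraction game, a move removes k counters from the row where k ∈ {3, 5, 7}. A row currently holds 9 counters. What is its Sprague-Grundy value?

3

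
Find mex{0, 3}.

1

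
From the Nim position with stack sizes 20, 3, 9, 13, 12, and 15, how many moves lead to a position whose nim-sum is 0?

Bitwise XOR of the heap sizes:
  10100  (20)
  00011  (3)
  01001  (9)
  01101  (13)
  01100  (12)
  01111  (15)
  -----
  10000  (16)
The overall nim-sum is X = 16. A stack of size p has a winning move iff p XOR X < p (reduce it to p XOR X).
  20: 20 XOR 16 = 4 < 20 — winning move (to 4).
  3: 3 XOR 16 = 19 ≥ 3 — no move.
  9: 9 XOR 16 = 25 ≥ 9 — no move.
  13: 13 XOR 16 = 29 ≥ 13 — no move.
  12: 12 XOR 16 = 28 ≥ 12 — no move.
  15: 15 XOR 16 = 31 ≥ 15 — no move.
That gives 1 winning move.

1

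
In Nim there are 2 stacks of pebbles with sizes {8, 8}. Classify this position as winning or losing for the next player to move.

In binary:
  1000  (8)
  1000  (8)
  ----
  0000  (0)
The nim-sum is 0, so this is a P-position: the player to move is in a losing position under optimal play.

Losing position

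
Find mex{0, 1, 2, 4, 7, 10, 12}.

The values 0, 1, 2 are all present; 3 is the first non-negative integer missing from the set.

3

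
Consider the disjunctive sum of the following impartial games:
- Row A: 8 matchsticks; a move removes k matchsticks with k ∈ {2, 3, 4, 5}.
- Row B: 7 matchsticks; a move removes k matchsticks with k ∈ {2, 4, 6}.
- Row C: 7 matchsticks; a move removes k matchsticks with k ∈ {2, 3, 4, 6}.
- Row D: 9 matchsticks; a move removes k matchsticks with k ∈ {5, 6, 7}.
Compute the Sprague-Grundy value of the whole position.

For row A, compute g(0), g(1), … with moves {2, 3, 4, 5}:
k:     0  1  2  3  4  5  6  7  8
g(k):  0  0  1  1  2  2  3  0  0
So g(8) = 0.
Build the Grundy sequence for row B with g(k) = mex{g(k−s) : s ∈ {2, 4, 6}, s ≤ k}:
k:     0  1  2  3  4  5  6  7
g(k):  0  0  1  1  2  2  3  3
So g(7) = 3.
Grundy values for row C (subtraction set {2, 3, 4, 6}):
k:     0  1  2  3  4  5  6  7
g(k):  0  0  1  1  2  2  3  3
So g(7) = 3.
Build the Grundy sequence for row D with g(k) = mex{g(k−s) : s ∈ {5, 6, 7}, s ≤ k}:
g(0) = mex{} = 0
g(1) = mex{} = 0
g(2) = mex{} = 0
g(3) = mex{} = 0
g(4) = mex{} = 0
g(5) = mex{0} = 1
g(6) = mex{0} = 1
g(7) = mex{0} = 1
g(8) = mex{0} = 1
g(9) = mex{0} = 1
So g(9) = 1.
The value of a disjunctive sum is the nim-sum of the parts.
Combined value = 0 XOR 3 XOR 3 XOR 1 = 1.

1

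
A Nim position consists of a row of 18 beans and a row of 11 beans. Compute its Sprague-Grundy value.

25

Bitwise XOR of the heap sizes:
  10010  (18)
  01011  (11)
  -----
  11001  (25)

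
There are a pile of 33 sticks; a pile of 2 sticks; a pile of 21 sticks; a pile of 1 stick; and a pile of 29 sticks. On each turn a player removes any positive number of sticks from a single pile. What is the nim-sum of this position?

Bitwise XOR of the heap sizes:
  100001  (33)
  000010  (2)
  010101  (21)
  000001  (1)
  011101  (29)
  ------
  101010  (42)

42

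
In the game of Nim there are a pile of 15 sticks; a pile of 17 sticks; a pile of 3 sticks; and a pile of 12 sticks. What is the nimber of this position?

Write each in binary and XOR column by column:
  01111  (15)
  10001  (17)
  00011  (3)
  01100  (12)
  -----
  10001  (17)

17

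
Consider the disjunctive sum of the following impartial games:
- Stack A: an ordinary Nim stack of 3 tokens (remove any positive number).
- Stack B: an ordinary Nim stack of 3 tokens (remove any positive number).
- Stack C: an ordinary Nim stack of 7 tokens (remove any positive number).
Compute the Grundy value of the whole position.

7

Stack A is a plain Nim stack of size 3, so its Grundy value is 3.
Stack B is a plain Nim stack of size 3, so its Grundy value is 3.
Stack C is a plain Nim stack of size 7, so its Grundy value is 7.
The value of a disjunctive sum is the nim-sum of the parts.
Combined value = 3 XOR 3 XOR 7 = 7.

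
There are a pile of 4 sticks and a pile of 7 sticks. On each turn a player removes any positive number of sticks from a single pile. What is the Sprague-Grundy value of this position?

3

Compute the nim-sum pairwise:
4 ^ 7 = 3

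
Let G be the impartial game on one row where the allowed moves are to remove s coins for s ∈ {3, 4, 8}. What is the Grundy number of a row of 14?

Grundy values for subtraction set {3, 4, 8}:
k:     0  1  2  3  4  5  6  7  8  9 10 11 12 13 14
g(k):  0  0  0  1  1  1  2  0  2  3  1  3  0  0  0
So g(14) = 0.

0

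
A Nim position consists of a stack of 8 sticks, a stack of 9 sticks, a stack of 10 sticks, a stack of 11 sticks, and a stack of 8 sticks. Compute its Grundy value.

8

Nim-sum: 8 ^ 9 ^ 10 ^ 11 ^ 8 = 8.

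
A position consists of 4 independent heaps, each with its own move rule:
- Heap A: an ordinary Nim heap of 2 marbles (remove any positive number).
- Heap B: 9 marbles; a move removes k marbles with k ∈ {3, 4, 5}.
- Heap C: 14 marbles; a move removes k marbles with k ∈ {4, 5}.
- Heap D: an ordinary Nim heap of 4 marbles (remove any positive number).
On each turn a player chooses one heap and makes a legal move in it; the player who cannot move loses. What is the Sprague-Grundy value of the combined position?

Heap A is a plain Nim heap of size 2, so its Grundy value is 2.
Grundy values for heap B (subtraction set {3, 4, 5}):
k:     0  1  2  3  4  5  6  7  8  9
g(k):  0  0  0  1  1  1  2  2  0  0
So g(9) = 0.
Grundy values for heap C (subtraction set {4, 5}):
k:     0  1  2  3  4  5  6  7  8  9 10 11 12 13 14
g(k):  0  0  0  0  1  1  1  1  2  0  0  0  0  1  1
So g(14) = 1.
Heap D is a plain Nim heap of size 4, so its Grundy value is 4.
By the Sprague-Grundy theorem, the Grundy value of a sum of independent games is the XOR of the component values.
Combined value = 2 XOR 0 XOR 1 XOR 4 = 7.

7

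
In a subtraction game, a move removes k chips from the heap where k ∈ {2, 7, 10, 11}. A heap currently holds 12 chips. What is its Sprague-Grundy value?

2

Grundy values for subtraction set {2, 7, 10, 11}:
k:     0  1  2  3  4  5  6  7  8  9 10 11 12
g(k):  0  0  1  1  0  0  1  1  2  0  3  1  2
So g(12) = 2.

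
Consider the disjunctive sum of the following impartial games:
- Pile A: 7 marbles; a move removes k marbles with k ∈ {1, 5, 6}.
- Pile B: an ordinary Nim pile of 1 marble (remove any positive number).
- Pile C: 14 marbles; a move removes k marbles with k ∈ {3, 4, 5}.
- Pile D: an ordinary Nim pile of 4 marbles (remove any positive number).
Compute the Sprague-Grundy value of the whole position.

4

Build the Grundy sequence for pile A with g(k) = mex{g(k−s) : s ∈ {1, 5, 6}, s ≤ k}:
k:     0  1  2  3  4  5  6  7
g(k):  0  1  0  1  0  1  2  3
So g(7) = 3.
Pile B is a plain Nim pile of size 1, so its Grundy value is 1.
Build the Grundy sequence for pile C with g(k) = mex{g(k−s) : s ∈ {3, 4, 5}, s ≤ k}:
g(0) = mex{} = 0
g(1) = mex{} = 0
g(2) = mex{} = 0
g(3) = mex{0} = 1
g(4) = mex{0} = 1
g(5) = mex{0} = 1
g(6) = mex{0,1} = 2
g(7) = mex{0,1} = 2
g(8) = mex{1} = 0
g(9) = mex{1,2} = 0
g(10) = mex{1,2} = 0
g(11) = mex{0,2} = 1
g(12) = mex{0,2} = 1
g(13) = mex{0} = 1
g(14) = mex{0,1} = 2
So g(14) = 2.
Pile D is a plain Nim pile of size 4, so its Grundy value is 4.
The value of a disjunctive sum is the nim-sum of the parts.
Combined value = 3 XOR 1 XOR 2 XOR 4 = 4.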